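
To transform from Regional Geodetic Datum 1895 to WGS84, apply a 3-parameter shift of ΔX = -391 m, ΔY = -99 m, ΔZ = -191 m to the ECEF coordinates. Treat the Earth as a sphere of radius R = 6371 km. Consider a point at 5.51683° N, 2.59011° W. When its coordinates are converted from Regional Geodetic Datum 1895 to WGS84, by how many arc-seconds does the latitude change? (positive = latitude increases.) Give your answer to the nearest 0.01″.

sin φ = 0.096138, cos φ = 0.995368, sin λ = -0.045191, cos λ = 0.998978.
North component: ΔN = −sin φ cos λ·ΔX − sin φ sin λ·ΔY + cos φ·ΔZ = −(0.096138)(0.998978)(-391) − (0.096138)(-0.045191)(-99) + (0.995368)(-191) = -152.99 m.
1° of latitude spans πR/180 = 111195 m, so Δφ = -152.99 / 111195 × 3600 = -4.953″.

Δφ = -4.95″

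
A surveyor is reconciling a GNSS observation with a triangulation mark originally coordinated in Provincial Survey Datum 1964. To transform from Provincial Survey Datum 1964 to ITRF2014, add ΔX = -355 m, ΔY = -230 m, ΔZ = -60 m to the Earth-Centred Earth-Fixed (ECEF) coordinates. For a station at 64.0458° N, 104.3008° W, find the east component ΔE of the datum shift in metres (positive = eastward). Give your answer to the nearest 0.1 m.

The local east axis at (φ, λ) is (−sin λ, cos λ, 0), so ΔE = −sin(-104.3008°)·(-355) + cos(-104.3008°)·(-230) = -287.19 m.

ΔE = -287.2 m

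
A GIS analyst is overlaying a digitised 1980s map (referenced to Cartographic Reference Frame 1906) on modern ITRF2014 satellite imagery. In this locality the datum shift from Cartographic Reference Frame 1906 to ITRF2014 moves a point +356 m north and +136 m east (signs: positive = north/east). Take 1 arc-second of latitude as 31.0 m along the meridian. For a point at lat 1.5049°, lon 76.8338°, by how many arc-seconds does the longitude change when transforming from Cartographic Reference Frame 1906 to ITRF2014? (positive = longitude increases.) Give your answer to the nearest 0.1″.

At latitude 1.5049°, cos φ = 0.999655.
1″ of longitude at this latitude = 31.00 × cos φ = 30.9893 m, so Δλ = 136.0 / 30.9893 = 4.389″.

Δλ = 4.4″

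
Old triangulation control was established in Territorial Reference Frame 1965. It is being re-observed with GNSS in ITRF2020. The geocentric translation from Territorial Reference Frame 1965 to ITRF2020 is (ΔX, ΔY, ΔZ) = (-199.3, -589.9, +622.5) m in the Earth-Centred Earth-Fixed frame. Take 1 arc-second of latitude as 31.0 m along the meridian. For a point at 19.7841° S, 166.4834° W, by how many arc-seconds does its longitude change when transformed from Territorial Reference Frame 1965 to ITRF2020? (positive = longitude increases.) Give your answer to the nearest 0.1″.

Δλ = 18.1″

sin φ = -0.338477, cos φ = 0.940975, sin λ = -0.233727, cos λ = -0.972302.
East component: ΔE = −sin λ·ΔX + cos λ·ΔY = −(-0.233727)(-199.3) + (-0.972302)(-589.9) = 526.98 m.
1° of latitude spans 3600 × 31.00 = 111600 m; at latitude φ, 1° of longitude spans that × cos φ = 105012.8 m, so Δλ = 526.98 / 105012.8 × 3600 = 18.066″.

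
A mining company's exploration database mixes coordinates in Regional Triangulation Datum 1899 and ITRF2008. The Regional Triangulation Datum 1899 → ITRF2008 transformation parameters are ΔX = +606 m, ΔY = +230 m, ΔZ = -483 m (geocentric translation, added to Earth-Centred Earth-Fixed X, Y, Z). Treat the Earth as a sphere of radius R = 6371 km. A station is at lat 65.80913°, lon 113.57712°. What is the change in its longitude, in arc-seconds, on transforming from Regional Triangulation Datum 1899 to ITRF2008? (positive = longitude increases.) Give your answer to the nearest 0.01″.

sin φ = 0.912185, cos φ = 0.409778, sin λ = 0.916523, cos λ = -0.399983.
East component: ΔE = −sin λ·ΔX + cos λ·ΔY = −(0.916523)(606) + (-0.399983)(230) = -647.41 m.
1° of latitude spans πR/180 = 111195 m; at latitude φ, 1° of longitude spans that × cos φ = 45565.2 m, so Δλ = -647.41 / 45565.2 × 3600 = -51.150″.

Δλ = -51.15″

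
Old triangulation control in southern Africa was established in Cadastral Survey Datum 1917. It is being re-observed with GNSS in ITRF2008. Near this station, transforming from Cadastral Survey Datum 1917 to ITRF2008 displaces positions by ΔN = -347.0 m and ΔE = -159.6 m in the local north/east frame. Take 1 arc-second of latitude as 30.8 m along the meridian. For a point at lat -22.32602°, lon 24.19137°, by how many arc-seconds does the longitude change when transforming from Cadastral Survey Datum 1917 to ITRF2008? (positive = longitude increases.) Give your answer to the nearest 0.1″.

At latitude -22.32602°, cos φ = 0.925037.
1″ of longitude at this latitude = 30.80 × cos φ = 28.4911 m, so Δλ = -159.6 / 28.4911 = -5.602″.

Δλ = -5.6″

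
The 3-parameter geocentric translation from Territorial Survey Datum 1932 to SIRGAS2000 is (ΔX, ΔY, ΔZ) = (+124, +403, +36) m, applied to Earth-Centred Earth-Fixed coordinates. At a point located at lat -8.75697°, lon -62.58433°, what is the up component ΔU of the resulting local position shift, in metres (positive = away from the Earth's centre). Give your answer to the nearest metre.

ΔU = -303 m

The local up (radial) axis is (cos φ cos λ, cos φ sin λ, sin φ), giving ΔU = 56.429 − 353.569 − 5.481 = -302.62 m.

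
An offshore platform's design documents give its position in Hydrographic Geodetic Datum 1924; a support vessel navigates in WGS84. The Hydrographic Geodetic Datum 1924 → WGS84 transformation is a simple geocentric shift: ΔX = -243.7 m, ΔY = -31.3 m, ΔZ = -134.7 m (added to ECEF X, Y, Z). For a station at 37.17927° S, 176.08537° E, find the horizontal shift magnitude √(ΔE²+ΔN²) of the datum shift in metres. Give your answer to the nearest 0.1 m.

The local east axis at (φ, λ) is (−sin λ, cos λ, 0), so ΔE = −sin(176.08537°)·(-243.7) + cos(176.08537°)·(-31.3) = 47.86 m.
The local north axis is (−sin φ cos λ, −sin φ sin λ, cos φ), giving ΔN = 146.927 − 1.291 − 107.322 = 38.31 m.
Horizontal magnitude = √(ΔE² + ΔN²) = √(47.86² + 38.31²) = 61.31 m.

61.3 m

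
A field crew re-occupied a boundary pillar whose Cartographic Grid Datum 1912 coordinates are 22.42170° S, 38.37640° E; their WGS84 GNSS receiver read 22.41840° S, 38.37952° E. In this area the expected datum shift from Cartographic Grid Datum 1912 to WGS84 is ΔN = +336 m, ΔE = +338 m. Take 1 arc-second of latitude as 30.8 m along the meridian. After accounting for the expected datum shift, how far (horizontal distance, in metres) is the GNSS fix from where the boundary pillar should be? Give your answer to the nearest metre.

Observed coordinate differences: Δφ = +0.00330°, Δλ = +0.00312°.
Converting to metres (1° lat = 110880 m, cos φ = 0.924402): observed ΔN = 365.9 m, observed ΔE = 319.8 m.
Subtracting the expected shift leaves a residual of 365.9 − (336) = 29.9 m north and 319.8 − (338) = -18.2 m east.
Residual distance = √(29.9² + (-18.2)²) = 35.0 m.

35 m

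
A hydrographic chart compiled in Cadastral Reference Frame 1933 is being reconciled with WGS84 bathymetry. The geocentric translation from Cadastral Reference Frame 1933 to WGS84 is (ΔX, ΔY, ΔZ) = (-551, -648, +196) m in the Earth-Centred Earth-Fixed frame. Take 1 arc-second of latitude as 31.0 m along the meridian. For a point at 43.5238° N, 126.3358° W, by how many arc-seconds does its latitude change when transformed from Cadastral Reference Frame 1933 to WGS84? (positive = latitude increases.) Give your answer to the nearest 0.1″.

Δφ = -14.3″

sin φ = 0.688656, cos φ = 0.725088, sin λ = -0.805558, cos λ = -0.592517.
North component: ΔN = −sin φ cos λ·ΔX − sin φ sin λ·ΔY + cos φ·ΔZ = −(0.688656)(-0.592517)(-551) − (0.688656)(-0.805558)(-648) + (0.725088)(196) = -442.19 m.
1° of latitude spans 3600 × 31.00 = 111600 m, so Δφ = -442.19 / 111600 × 3600 = -14.264″.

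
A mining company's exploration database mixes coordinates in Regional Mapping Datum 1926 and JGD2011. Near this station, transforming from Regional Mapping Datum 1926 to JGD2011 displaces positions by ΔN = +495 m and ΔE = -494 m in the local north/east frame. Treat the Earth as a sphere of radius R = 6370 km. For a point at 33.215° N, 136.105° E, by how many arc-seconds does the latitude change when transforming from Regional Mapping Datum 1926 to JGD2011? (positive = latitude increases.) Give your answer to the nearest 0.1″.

On a sphere of radius R, 1 rad of latitude = R, so Δφ = ΔN / R = 495.0 / 6370000 = 7.7708e-05 rad = 16.028″.

Δφ = 16.0″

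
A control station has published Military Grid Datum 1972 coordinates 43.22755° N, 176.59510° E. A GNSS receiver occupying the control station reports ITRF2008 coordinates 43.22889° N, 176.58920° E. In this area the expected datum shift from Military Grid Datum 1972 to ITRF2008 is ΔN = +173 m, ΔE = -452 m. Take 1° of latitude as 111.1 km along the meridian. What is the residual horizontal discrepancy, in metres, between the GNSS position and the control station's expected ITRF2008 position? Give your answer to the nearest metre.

35 m

Observed coordinate differences: Δφ = +0.00134°, Δλ = -0.00590°.
Converting to metres (1° lat = 111100 m, cos φ = 0.728639): observed ΔN = 148.9 m, observed ΔE = -477.6 m.
Subtracting the expected shift leaves a residual of 148.9 − (173) = -24.1 m north and -477.6 − (-452) = -25.6 m east.
Residual distance = √((-24.1)² + (-25.6)²) = 35.2 m.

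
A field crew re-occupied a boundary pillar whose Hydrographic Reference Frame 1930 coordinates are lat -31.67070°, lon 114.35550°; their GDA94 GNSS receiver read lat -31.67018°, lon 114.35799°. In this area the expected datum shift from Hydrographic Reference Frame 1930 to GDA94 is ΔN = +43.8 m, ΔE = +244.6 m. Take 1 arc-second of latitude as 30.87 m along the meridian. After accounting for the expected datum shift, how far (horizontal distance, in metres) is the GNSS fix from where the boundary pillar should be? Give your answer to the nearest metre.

17 m

Observed coordinate differences: Δφ = +0.00052°, Δλ = +0.00249°.
Converting to metres (1° lat = 111132 m, cos φ = 0.851080): observed ΔN = 57.8 m, observed ΔE = 235.5 m.
Subtracting the expected shift leaves a residual of 57.8 − (43.8) = 14.0 m north and 235.5 − (244.6) = -9.1 m east.
Residual distance = √(14.0² + (-9.1)²) = 16.7 m.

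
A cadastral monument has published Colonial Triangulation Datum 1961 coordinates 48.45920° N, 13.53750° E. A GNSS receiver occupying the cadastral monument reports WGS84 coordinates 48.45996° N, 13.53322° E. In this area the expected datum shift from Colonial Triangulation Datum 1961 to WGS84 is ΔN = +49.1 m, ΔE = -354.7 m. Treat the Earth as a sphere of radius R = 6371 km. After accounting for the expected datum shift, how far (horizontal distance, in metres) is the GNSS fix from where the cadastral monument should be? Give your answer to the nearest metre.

Observed coordinate differences: Δφ = +0.00076°, Δλ = -0.00428°.
Converting to metres (1° lat = 111195 m, cos φ = 0.663153): observed ΔN = 84.5 m, observed ΔE = -315.6 m.
Subtracting the expected shift leaves a residual of 84.5 − (49.1) = 35.4 m north and -315.6 − (-354.7) = 39.1 m east.
Residual distance = √(35.4² + 39.1²) = 52.7 m.

53 m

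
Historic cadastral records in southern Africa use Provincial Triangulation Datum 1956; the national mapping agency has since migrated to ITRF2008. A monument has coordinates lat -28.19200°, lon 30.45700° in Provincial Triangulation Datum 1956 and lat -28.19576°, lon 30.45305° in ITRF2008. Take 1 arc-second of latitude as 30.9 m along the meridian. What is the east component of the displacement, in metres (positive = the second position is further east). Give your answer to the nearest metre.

ΔE = -387 m

Δφ = -28.19576° − -28.19200° = -0.00376°; Δλ = 30.45305° − 30.45700° = -0.00395°.
1° of latitude = 3600 × 30.90 = 111240 m.
ΔN = Δφ × 111240 = -418.3 m; ΔE = Δλ × 111240 × cos(-28.19200°) = -0.00395 × 111240 × 0.881369 = -387.3 m.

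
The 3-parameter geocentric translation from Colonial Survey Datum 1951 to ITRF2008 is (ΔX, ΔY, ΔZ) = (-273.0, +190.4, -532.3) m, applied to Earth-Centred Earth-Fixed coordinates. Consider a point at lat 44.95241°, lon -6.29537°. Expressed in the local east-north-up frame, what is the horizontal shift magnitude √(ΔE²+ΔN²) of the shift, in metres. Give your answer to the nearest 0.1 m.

The local east axis at (φ, λ) is (−sin λ, cos λ, 0), so ΔE = −sin(-6.29537°)·(-273.0) + cos(-6.29537°)·190.4 = 159.32 m.
The local north axis is (−sin φ cos λ, −sin φ sin λ, cos φ), giving ΔN = 191.717 + 14.751 − 376.705 = -170.24 m.
Horizontal magnitude = √(ΔE² + ΔN²) = √(159.32² + (-170.24)²) = 233.16 m.

233.2 m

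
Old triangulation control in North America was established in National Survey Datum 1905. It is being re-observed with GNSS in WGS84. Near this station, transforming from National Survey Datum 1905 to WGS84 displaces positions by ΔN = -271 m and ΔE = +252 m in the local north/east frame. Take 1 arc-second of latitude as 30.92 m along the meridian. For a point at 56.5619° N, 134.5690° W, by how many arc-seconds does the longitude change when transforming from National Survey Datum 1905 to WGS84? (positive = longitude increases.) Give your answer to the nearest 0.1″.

At latitude 56.5619°, cos φ = 0.551036.
1″ of longitude at this latitude = 30.92 × cos φ = 17.0380 m, so Δλ = 252.0 / 17.0380 = 14.790″.

Δλ = 14.8″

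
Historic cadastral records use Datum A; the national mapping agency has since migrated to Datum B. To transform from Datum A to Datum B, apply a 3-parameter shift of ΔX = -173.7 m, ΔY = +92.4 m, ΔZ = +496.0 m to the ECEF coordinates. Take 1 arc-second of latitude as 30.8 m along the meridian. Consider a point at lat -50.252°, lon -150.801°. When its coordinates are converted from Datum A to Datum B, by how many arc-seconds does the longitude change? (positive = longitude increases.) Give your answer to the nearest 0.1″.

sin φ = -0.768864, cos φ = 0.639412, sin λ = -0.487844, cos λ = -0.872931.
East component: ΔE = −sin λ·ΔX + cos λ·ΔY = −(-0.487844)(-173.7) + (-0.872931)(92.4) = -165.40 m.
1° of latitude spans 3600 × 30.80 = 110880 m; at latitude φ, 1° of longitude spans that × cos φ = 70898.0 m, so Δλ = -165.40 / 70898.0 × 3600 = -8.398″.

Δλ = -8.4″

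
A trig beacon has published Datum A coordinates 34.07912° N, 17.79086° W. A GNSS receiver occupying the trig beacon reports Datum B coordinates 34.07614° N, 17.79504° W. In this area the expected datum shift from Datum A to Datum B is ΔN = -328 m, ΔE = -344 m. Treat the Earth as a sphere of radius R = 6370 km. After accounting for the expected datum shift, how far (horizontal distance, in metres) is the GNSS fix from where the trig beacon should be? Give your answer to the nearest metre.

41 m

Observed coordinate differences: Δφ = -0.00298°, Δλ = -0.00418°.
Converting to metres (1° lat = 111177 m, cos φ = 0.828265): observed ΔN = -331.3 m, observed ΔE = -384.9 m.
Subtracting the expected shift leaves a residual of -331.3 − (-328) = -3.3 m north and -384.9 − (-344) = -40.9 m east.
Residual distance = √((-3.3)² + (-40.9)²) = 41.0 m.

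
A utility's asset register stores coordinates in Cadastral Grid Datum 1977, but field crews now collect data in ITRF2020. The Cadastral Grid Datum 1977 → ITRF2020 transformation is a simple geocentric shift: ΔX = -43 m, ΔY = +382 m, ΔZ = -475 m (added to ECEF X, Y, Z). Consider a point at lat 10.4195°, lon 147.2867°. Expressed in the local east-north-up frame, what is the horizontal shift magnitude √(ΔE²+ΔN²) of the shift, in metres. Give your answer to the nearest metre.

At φ = 10.4195°, λ = 147.2867°: sin φ = 0.180854, cos φ = 0.983510, sin λ = 0.540436, cos λ = -0.841385.
ΔE = −sin λ·ΔX + cos λ·ΔY = −(0.540436)·(-43) + (-0.841385)·(382) = -298.17 m.
ΔN = −sin φ cos λ·ΔX − sin φ sin λ·ΔY + cos φ·ΔZ = −(0.180854)(-0.841385)(-43) − (0.180854)(0.540436)(382) + (0.983510)(-475) = -511.05 m.
Horizontal magnitude = √(ΔE² + ΔN²) = √((-298.17)² + (-511.05)²) = 591.67 m.

592 m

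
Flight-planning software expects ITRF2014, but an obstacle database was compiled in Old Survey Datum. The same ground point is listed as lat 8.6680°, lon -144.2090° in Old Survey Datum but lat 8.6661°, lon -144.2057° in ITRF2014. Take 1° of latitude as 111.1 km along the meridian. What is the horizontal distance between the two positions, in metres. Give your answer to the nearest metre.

Δφ = 8.6661° − 8.6680° = -0.0019°; Δλ = -144.2057° − -144.2090° = +0.0033°.
ΔN = Δφ × 111100 = -211.1 m; ΔE = Δλ × 111100 × cos(8.6680°) = +0.0033 × 111100 × 0.988578 = 362.4 m.
Distance = √(ΔE² + ΔN²) = √(362.4² + (-211.1)²) = 419.4 m.

419 m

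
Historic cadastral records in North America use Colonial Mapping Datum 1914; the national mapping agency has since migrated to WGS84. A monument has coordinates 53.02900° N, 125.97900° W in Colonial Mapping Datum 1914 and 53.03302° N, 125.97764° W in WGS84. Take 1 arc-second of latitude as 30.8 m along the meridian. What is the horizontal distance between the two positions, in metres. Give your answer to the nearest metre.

455 m

Δφ = 53.03302° − 53.02900° = +0.00402°; Δλ = -125.97764° − -125.97900° = +0.00136°.
1° of latitude = 3600 × 30.80 = 110880 m.
ΔN = Δφ × 110880 = 445.7 m; ΔE = Δλ × 110880 × cos(53.02900°) = +0.00136 × 110880 × 0.601411 = 90.7 m.
Distance = √(ΔE² + ΔN²) = √(90.7² + 445.7²) = 454.9 m.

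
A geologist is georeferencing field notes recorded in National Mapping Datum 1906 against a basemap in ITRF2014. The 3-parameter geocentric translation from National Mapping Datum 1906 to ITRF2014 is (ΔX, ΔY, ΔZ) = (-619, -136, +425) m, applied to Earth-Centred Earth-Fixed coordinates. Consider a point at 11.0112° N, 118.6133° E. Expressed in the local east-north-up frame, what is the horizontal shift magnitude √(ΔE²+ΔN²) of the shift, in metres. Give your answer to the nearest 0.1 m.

719.2 m

The local east axis at (φ, λ) is (−sin λ, cos λ, 0), so ΔE = −sin(118.6133°)·(-619) + cos(118.6133°)·(-136) = 608.53 m.
The local north axis is (−sin φ cos λ, −sin φ sin λ, cos φ), giving ΔN = -56.620 + 22.804 + 417.176 = 383.36 m.
Horizontal magnitude = √(ΔE² + ΔN²) = √(608.53² + 383.36²) = 719.22 m.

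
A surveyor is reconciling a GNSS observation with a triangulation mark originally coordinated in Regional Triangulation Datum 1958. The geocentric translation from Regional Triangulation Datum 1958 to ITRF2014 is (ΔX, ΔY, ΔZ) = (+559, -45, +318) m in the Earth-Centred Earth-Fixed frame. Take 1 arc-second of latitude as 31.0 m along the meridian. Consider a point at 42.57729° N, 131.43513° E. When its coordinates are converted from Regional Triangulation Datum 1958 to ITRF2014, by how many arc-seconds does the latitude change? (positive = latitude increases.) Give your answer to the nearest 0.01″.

sin φ = 0.676584, cos φ = 0.736365, sin λ = 0.749705, cos λ = -0.661772.
North component: ΔN = −sin φ cos λ·ΔX − sin φ sin λ·ΔY + cos φ·ΔZ = −(0.676584)(-0.661772)(559) − (0.676584)(0.749705)(-45) + (0.736365)(318) = 507.28 m.
1° of latitude spans 3600 × 31.00 = 111600 m, so Δφ = 507.28 / 111600 × 3600 = 16.364″.

Δφ = 16.36″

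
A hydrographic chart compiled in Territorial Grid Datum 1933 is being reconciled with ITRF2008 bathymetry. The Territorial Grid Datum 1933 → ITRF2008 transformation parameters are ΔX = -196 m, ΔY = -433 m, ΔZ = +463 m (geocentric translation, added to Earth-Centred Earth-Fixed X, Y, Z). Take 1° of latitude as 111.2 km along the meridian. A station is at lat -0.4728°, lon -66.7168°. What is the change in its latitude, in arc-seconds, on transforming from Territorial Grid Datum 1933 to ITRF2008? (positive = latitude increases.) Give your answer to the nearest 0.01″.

Δφ = 15.07″

sin φ = -0.008252, cos φ = 0.999966, sin λ = -0.918562, cos λ = 0.395276.
North component: ΔN = −sin φ cos λ·ΔX − sin φ sin λ·ΔY + cos φ·ΔZ = −(-0.008252)(0.395276)(-196) − (-0.008252)(-0.918562)(-433) + (0.999966)(463) = 465.63 m.
1° of latitude spans 111200 m, so Δφ = 465.63 / 111200 × 3600 = 15.074″.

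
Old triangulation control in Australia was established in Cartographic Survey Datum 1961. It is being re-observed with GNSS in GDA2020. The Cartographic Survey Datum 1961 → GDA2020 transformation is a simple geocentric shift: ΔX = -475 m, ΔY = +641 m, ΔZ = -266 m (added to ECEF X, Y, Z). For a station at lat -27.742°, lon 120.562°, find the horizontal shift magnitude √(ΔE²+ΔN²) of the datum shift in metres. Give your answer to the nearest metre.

The local east axis at (φ, λ) is (−sin λ, cos λ, 0), so ΔE = −sin(120.562°)·(-475) + cos(120.562°)·641 = 83.08 m.
The local north axis is (−sin φ cos λ, −sin φ sin λ, cos φ), giving ΔN = 112.427 + 256.929 − 235.424 = 133.93 m.
Horizontal magnitude = √(ΔE² + ΔN²) = √(83.08² + 133.93²) = 157.61 m.

158 m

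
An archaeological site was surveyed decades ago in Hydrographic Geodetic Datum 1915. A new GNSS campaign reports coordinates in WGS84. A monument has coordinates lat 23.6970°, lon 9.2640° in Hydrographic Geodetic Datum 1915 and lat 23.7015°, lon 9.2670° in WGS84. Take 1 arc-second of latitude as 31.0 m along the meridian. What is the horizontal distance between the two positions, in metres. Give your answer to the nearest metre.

Δφ = 23.7015° − 23.6970° = +0.0045°; Δλ = 9.2670° − 9.2640° = +0.0030°.
1° of latitude = 3600 × 31.00 = 111600 m.
ΔN = Δφ × 111600 = 502.2 m; ΔE = Δλ × 111600 × cos(23.6970°) = +0.0030 × 111600 × 0.915684 = 306.6 m.
Distance = √(ΔE² + ΔN²) = √(306.6² + 502.2²) = 588.4 m.

588 m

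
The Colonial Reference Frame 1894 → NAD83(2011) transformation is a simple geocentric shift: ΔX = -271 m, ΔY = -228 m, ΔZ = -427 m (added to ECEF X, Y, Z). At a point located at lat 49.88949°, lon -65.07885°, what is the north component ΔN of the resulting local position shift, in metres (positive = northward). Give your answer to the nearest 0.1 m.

ΔN = -345.9 m

At φ = 49.88949°, λ = -65.07885°: sin φ = 0.764803, cos φ = 0.644264, sin λ = -0.906889, cos λ = 0.421371.
ΔN = −sin φ cos λ·ΔX − sin φ sin λ·ΔY + cos φ·ΔZ = −(0.764803)(0.421371)(-271) − (0.764803)(-0.906889)(-228) + (0.644264)(-427) = -345.91 m.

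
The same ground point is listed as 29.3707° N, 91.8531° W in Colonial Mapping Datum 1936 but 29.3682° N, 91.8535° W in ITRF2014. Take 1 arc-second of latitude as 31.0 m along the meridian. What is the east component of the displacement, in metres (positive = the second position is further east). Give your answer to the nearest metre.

ΔE = -39 m

Δφ = 29.3682° − 29.3707° = -0.0025°; Δλ = -91.8535° − -91.8531° = -0.0004°.
1° of latitude = 3600 × 31.00 = 111600 m.
ΔN = Δφ × 111600 = -279.0 m; ΔE = Δλ × 111600 × cos(29.3707°) = -0.0004 × 111600 × 0.871465 = -38.9 m.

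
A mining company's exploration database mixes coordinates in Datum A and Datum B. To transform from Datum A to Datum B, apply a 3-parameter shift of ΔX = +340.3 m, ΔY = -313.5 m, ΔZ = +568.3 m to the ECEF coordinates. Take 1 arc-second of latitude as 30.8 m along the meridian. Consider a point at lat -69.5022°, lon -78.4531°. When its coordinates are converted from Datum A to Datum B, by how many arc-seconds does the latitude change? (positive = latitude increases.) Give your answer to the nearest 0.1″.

sin φ = -0.936686, cos φ = 0.350171, sin λ = -0.979761, cos λ = 0.200170.
North component: ΔN = −sin φ cos λ·ΔX − sin φ sin λ·ΔY + cos φ·ΔZ = −(-0.936686)(0.200170)(340.3) − (-0.936686)(-0.979761)(-313.5) + (0.350171)(568.3) = 550.52 m.
1° of latitude spans 3600 × 30.80 = 110880 m, so Δφ = 550.52 / 110880 × 3600 = 17.874″.

Δφ = 17.9″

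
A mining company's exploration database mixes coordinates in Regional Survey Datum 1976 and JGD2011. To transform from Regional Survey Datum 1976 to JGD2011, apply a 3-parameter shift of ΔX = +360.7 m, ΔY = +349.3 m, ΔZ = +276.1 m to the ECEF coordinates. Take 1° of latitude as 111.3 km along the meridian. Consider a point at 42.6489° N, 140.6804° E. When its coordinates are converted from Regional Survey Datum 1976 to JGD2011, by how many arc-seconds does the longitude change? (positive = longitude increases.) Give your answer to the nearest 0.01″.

sin φ = 0.677504, cos φ = 0.735519, sin λ = 0.633646, cos λ = -0.773623.
East component: ΔE = −sin λ·ΔX + cos λ·ΔY = −(0.633646)(360.7) + (-0.773623)(349.3) = -498.78 m.
1° of latitude spans 111300 m; at latitude φ, 1° of longitude spans that × cos φ = 81863.3 m, so Δλ = -498.78 / 81863.3 × 3600 = -21.934″.

Δλ = -21.93″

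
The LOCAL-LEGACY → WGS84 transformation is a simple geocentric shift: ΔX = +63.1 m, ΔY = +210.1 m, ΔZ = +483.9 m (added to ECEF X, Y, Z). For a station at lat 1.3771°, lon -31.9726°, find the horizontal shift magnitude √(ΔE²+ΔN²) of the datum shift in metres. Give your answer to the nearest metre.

529 m

The local east axis at (φ, λ) is (−sin λ, cos λ, 0), so ΔE = −sin(-31.9726°)·63.1 + cos(-31.9726°)·210.1 = 211.64 m.
The local north axis is (−sin φ cos λ, −sin φ sin λ, cos φ), giving ΔN = -1.286 + 2.674 + 483.760 = 485.15 m.
Horizontal magnitude = √(ΔE² + ΔN²) = √(211.64² + 485.15²) = 529.30 m.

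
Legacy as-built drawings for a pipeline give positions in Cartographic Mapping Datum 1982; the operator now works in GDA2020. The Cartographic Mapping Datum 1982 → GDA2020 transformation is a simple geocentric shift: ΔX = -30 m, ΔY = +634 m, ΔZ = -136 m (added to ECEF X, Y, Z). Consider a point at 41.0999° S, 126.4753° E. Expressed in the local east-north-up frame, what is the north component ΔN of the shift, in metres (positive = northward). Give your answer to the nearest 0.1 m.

At φ = -41.0999°, λ = 126.4753°: sin φ = -0.657374, cos φ = 0.753565, sin λ = 0.804113, cos λ = -0.594476.
ΔN = −sin φ cos λ·ΔX − sin φ sin λ·ΔY + cos φ·ΔZ = −(-0.657374)(-0.594476)(-30) − (-0.657374)(0.804113)(634) + (0.753565)(-136) = 244.37 m.

ΔN = 244.4 m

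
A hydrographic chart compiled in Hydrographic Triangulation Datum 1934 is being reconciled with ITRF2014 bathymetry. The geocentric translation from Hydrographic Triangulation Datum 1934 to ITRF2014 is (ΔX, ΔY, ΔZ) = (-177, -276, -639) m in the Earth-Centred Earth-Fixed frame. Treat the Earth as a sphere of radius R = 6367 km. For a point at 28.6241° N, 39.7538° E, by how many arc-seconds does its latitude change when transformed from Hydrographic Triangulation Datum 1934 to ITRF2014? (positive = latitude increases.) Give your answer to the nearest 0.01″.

Δφ = -13.32″

sin φ = 0.479061, cos φ = 0.877782, sin λ = 0.639490, cos λ = 0.768799.
North component: ΔN = −sin φ cos λ·ΔX − sin φ sin λ·ΔY + cos φ·ΔZ = −(0.479061)(0.768799)(-177) − (0.479061)(0.639490)(-276) + (0.877782)(-639) = -411.16 m.
1° of latitude spans πR/180 = 111125 m, so Δφ = -411.16 / 111125 × 3600 = -13.320″.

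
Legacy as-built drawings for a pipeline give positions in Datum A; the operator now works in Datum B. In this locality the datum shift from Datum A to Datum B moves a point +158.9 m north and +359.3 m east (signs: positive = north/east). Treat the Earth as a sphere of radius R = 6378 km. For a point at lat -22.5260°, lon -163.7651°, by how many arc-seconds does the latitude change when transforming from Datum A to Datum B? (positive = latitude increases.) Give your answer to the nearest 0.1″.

On a sphere of radius R, 1 rad of latitude = R, so Δφ = ΔN / R = 158.9 / 6378000 = 2.4914e-05 rad = 5.139″.

Δφ = 5.1″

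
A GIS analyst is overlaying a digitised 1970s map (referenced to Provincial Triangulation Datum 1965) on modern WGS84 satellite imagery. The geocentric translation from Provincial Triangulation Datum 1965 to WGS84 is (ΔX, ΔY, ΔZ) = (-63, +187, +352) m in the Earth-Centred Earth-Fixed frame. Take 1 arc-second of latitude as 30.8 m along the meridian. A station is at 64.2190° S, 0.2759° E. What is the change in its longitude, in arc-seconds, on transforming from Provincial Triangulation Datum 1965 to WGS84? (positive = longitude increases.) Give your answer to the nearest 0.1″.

sin φ = -0.900463, cos φ = 0.434933, sin λ = 0.004815, cos λ = 0.999988.
East component: ΔE = −sin λ·ΔX + cos λ·ΔY = −(0.004815)(-63) + (0.999988)(187) = 187.30 m.
1° of latitude spans 3600 × 30.80 = 110880 m; at latitude φ, 1° of longitude spans that × cos φ = 48225.3 m, so Δλ = 187.30 / 48225.3 × 3600 = 13.982″.

Δλ = 14.0″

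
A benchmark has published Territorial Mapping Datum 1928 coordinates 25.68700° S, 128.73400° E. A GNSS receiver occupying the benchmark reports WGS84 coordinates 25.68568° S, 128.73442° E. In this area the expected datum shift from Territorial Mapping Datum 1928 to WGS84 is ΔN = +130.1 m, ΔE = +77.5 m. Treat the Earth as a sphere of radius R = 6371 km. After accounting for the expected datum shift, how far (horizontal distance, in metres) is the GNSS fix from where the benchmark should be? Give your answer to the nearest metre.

39 m

Observed coordinate differences: Δφ = +0.00132°, Δλ = +0.00042°.
Converting to metres (1° lat = 111195 m, cos φ = 0.901175): observed ΔN = 146.8 m, observed ΔE = 42.1 m.
Subtracting the expected shift leaves a residual of 146.8 − (130.1) = 16.7 m north and 42.1 − (77.5) = -35.4 m east.
Residual distance = √(16.7² + (-35.4)²) = 39.1 m.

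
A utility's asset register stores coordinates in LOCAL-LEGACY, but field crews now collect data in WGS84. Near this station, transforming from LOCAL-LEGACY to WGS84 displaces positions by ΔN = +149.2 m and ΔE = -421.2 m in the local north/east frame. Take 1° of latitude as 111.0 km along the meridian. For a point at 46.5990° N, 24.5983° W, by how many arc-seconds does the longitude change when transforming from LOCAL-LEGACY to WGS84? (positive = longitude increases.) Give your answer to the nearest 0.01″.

Δλ = -19.88″

At latitude 46.5990°, cos φ = 0.687100.
1° of longitude at this latitude = 111.0 × cos φ = 76.27 km, so Δλ = -421.2 / 76268.1 = -0.0055226° = -19.881″.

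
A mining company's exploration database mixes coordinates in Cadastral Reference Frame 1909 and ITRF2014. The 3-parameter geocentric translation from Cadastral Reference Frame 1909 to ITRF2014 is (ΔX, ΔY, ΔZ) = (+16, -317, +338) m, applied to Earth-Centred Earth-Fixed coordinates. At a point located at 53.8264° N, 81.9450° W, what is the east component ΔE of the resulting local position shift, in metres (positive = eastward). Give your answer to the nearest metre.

At φ = 53.8264°, λ = -81.9450°: sin φ = 0.807232, cos φ = 0.590234, sin λ = -0.990134, cos λ = 0.140124.
ΔE = −sin λ·ΔX + cos λ·ΔY = −(-0.990134)·(16) + (0.140124)·(-317) = -28.58 m.

ΔE = -29 m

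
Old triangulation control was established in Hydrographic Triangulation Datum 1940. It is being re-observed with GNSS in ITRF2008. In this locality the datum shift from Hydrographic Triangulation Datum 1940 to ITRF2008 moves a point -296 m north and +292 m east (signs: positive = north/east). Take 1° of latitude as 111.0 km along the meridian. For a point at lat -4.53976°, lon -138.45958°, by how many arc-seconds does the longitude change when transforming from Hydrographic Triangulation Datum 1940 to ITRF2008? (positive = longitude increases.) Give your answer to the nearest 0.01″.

At latitude -4.53976°, cos φ = 0.996863.
1° of longitude at this latitude = 111.0 × cos φ = 110.65 km, so Δλ = 292.0 / 110651.8 = 0.0026389° = 9.500″.

Δλ = 9.50″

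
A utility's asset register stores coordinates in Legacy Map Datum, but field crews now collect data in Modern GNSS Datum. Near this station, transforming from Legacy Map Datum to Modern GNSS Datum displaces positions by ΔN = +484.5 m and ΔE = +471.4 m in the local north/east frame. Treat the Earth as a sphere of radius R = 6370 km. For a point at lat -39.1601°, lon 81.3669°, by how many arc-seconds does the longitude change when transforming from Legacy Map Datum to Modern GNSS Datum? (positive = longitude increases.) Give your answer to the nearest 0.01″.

Δλ = 19.69″

At latitude -39.1601°, cos φ = 0.775384.
One radian of longitude at latitude φ spans R cos φ, so Δλ = ΔE / (R cos φ) = 471.4 / (6370000 × 0.775384) = 9.5441e-05 rad = 19.686″.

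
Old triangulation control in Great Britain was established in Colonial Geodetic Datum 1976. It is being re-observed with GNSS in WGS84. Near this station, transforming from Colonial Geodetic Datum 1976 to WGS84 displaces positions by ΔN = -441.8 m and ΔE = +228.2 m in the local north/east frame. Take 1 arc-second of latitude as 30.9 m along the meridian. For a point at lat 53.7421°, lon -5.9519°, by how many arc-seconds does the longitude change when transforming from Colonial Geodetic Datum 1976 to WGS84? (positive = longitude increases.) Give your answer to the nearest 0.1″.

At latitude 53.7421°, cos φ = 0.591421.
1″ of longitude at this latitude = 30.90 × cos φ = 18.2749 m, so Δλ = 228.2 / 18.2749 = 12.487″.

Δλ = 12.5″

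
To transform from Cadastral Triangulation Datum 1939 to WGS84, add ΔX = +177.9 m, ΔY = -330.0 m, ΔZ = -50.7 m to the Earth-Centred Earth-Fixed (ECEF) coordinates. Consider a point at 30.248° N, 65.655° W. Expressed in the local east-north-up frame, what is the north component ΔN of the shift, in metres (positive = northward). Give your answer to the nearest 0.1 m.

The local north axis is (−sin φ cos λ, −sin φ sin λ, cos φ), giving ΔN = -36.942 − 151.454 − 43.797 = -232.19 m.

ΔN = -232.2 m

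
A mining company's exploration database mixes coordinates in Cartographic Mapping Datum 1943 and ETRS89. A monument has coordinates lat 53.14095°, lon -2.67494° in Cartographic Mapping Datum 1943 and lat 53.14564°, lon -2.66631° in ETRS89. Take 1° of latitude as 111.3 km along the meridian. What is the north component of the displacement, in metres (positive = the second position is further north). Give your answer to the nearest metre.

ΔN = 522 m

Δφ = 53.14564° − 53.14095° = +0.00469°; Δλ = -2.66631° − -2.67494° = +0.00863°.
ΔN = Δφ × 111300 = 522.0 m; ΔE = Δλ × 111300 × cos(53.14095°) = +0.00863 × 111300 × 0.599849 = 576.2 m.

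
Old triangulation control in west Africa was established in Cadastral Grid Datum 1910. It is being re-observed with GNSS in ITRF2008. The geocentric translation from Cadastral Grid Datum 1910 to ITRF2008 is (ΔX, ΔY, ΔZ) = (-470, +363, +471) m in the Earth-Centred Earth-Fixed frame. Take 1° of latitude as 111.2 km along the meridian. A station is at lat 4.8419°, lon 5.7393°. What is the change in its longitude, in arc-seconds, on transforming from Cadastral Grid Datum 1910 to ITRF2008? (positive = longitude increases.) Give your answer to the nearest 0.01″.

sin φ = 0.084407, cos φ = 0.996431, sin λ = 0.100002, cos λ = 0.994987.
East component: ΔE = −sin λ·ΔX + cos λ·ΔY = −(0.100002)(-470) + (0.994987)(363) = 408.18 m.
1° of latitude spans 111200 m; at latitude φ, 1° of longitude spans that × cos φ = 110803.2 m, so Δλ = 408.18 / 110803.2 × 3600 = 13.262″.

Δλ = 13.26″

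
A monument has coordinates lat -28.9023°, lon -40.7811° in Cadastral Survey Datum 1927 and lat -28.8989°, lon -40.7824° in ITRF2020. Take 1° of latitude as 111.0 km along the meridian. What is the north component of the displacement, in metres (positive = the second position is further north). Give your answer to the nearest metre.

Δφ = -28.8989° − -28.9023° = +0.0034°; Δλ = -40.7824° − -40.7811° = -0.0013°.
ΔN = Δφ × 111000 = 377.4 m; ΔE = Δλ × 111000 × cos(-28.9023°) = -0.0013 × 111000 × 0.875445 = -126.3 m.

ΔN = 377 m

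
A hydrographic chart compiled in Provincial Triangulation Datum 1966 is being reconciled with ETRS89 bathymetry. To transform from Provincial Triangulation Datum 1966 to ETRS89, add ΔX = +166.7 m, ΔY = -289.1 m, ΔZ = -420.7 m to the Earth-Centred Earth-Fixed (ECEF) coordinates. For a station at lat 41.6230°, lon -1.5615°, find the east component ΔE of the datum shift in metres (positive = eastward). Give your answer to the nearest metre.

ΔE = -284 m

At φ = 41.6230°, λ = -1.5615°: sin φ = 0.664226, cos φ = 0.747532, sin λ = -0.027250, cos λ = 0.999629.
ΔE = −sin λ·ΔX + cos λ·ΔY = −(-0.027250)·(166.7) + (0.999629)·(-289.1) = -284.45 m.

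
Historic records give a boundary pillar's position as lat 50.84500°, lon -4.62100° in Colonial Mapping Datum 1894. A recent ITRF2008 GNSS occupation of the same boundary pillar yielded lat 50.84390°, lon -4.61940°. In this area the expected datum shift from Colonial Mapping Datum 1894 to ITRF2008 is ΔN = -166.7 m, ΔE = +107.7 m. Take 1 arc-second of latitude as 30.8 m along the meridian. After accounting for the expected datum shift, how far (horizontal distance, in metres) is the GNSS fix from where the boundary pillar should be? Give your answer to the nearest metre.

45 m

Observed coordinate differences: Δφ = -0.00110°, Δλ = +0.00160°.
Converting to metres (1° lat = 110880 m, cos φ = 0.631420): observed ΔN = -122.0 m, observed ΔE = 112.0 m.
Subtracting the expected shift leaves a residual of -122.0 − (-166.7) = 44.7 m north and 112.0 − (107.7) = 4.3 m east.
Residual distance = √(44.7² + 4.3²) = 44.9 m.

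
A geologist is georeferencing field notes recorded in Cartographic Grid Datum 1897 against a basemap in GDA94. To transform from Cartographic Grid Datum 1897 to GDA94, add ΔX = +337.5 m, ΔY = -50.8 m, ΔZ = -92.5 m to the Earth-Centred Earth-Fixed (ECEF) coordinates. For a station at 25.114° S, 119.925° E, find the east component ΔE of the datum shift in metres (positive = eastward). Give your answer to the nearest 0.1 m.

ΔE = -267.2 m

At φ = -25.114°, λ = 119.925°: sin φ = -0.424421, cos φ = 0.905465, sin λ = 0.866679, cos λ = -0.498866.
ΔE = −sin λ·ΔX + cos λ·ΔY = −(0.866679)·(337.5) + (-0.498866)·(-50.8) = -267.16 m.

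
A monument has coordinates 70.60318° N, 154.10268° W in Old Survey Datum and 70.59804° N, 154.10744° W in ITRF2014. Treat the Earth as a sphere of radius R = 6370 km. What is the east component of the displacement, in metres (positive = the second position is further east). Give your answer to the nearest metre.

Δφ = 70.59804° − 70.60318° = -0.00514°; Δλ = -154.10744° − -154.10268° = -0.00476°.
1° along a meridian = πR/180 = 111177 m.
ΔN = Δφ × 111177 = -571.5 m; ΔE = Δλ × 111177 × cos(70.60318°) = -0.00476 × 111177 × 0.332109 = -175.8 m.

ΔE = -176 m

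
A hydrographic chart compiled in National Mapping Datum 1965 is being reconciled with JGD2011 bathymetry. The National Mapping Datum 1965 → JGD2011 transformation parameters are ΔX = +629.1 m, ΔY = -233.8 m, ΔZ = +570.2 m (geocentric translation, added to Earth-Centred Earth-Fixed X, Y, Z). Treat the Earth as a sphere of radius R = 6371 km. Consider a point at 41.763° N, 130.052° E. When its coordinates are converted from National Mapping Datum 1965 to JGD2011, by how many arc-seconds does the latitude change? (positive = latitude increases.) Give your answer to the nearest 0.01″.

Δφ = 26.36″

sin φ = 0.666051, cos φ = 0.745906, sin λ = 0.765461, cos λ = -0.643483.
North component: ΔN = −sin φ cos λ·ΔX − sin φ sin λ·ΔY + cos φ·ΔZ = −(0.666051)(-0.643483)(629.1) − (0.666051)(0.765461)(-233.8) + (0.745906)(570.2) = 814.14 m.
1° of latitude spans πR/180 = 111195 m, so Δφ = 814.14 / 111195 × 3600 = 26.358″.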